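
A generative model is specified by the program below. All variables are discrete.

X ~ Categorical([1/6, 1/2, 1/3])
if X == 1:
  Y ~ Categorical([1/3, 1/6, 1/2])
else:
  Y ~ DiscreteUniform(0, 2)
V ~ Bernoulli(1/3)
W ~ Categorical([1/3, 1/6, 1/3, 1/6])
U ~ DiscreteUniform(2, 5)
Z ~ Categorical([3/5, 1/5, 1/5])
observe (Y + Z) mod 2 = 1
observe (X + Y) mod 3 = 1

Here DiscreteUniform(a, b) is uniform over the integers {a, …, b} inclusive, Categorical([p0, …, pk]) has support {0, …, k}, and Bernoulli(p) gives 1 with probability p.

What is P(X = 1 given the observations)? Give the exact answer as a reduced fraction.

Enumerate traces; 128 have nonzero weight after conditioning:
  (X=0, Y=1, V=0, W=0, U=2, Z=0) weight 1/540
  (X=0, Y=1, V=0, W=0, U=2, Z=2) weight 1/1620
  (X=0, Y=1, V=0, W=0, U=3, Z=0) weight 1/540
  (X=0, Y=1, V=0, W=0, U=3, Z=2) weight 1/1620
  (X=0, Y=1, V=0, W=0, U=4, Z=0) weight 1/540
  (X=0, Y=1, V=0, W=0, U=4, Z=2) weight 1/1620
  (X=0, Y=1, V=0, W=0, U=5, Z=0) weight 1/540
  (X=0, Y=1, V=0, W=0, U=5, Z=2) weight 1/1620
  (X=1, Y=0, V=0, W=0, U=2, Z=1) weight 1/540
  (X=2, Y=2, V=0, W=0, U=2, Z=1) weight 1/810
  … 118 more
Group by X:
  weight(X=0) = 2/45
  weight(X=1) = 1/30
  weight(X=2) = 1/45
Total weight = 2/45 + 1/30 + 1/45 = 1/10
P(X=0 | obs) = 2/45 / 1/10 = 4/9
P(X=1 | obs) = 1/30 / 1/10 = 1/3
P(X=2 | obs) = 1/45 / 1/10 = 2/9

P(X = 1 | obs) = 1/3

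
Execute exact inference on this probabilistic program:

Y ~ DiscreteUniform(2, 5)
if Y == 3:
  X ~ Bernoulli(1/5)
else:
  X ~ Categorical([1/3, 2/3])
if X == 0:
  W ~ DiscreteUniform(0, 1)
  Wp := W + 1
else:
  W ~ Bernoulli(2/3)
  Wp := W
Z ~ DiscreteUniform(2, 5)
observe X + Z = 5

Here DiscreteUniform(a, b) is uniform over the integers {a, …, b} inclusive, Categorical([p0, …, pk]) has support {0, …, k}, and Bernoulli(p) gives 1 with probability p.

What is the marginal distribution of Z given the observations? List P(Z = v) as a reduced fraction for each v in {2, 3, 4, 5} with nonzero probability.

Enumerate traces; 16 have nonzero weight after conditioning:
  (Y=2, X=0, W=0, Z=5) weight 1/96
  (Y=2, X=0, W=1, Z=5) weight 1/96
  (Y=2, X=1, W=0, Z=4) weight 1/72
  (Y=2, X=1, W=1, Z=4) weight 1/36
  (Y=3, X=0, W=0, Z=5) weight 1/40
  (Y=3, X=0, W=1, Z=5) weight 1/40
  (Y=3, X=1, W=0, Z=4) weight 1/240
  (Y=3, X=1, W=1, Z=4) weight 1/120
  … 8 more
Group by Z:
  weight(Z=4) = 11/80
  weight(Z=5) = 9/80
Total weight = 11/80 + 9/80 = 1/4
P(Z=4 | obs) = 11/80 / 1/4 = 11/20
P(Z=5 | obs) = 9/80 / 1/4 = 9/20

P(Z=4) = 11/20, P(Z=5) = 9/20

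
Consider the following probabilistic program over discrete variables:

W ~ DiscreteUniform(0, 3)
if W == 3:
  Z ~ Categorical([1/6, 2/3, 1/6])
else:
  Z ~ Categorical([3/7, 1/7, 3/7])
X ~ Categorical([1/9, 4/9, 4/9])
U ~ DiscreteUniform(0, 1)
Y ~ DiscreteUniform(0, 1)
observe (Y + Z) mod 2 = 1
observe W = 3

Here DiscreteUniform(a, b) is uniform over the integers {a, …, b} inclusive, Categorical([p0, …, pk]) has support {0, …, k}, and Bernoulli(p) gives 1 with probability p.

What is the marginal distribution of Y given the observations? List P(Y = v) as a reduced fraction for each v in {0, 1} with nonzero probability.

P(Y=0) = 2/3, P(Y=1) = 1/3

Enumerate traces; 18 have nonzero weight after conditioning:
  (W=3, Z=0, X=0, U=0, Y=1) weight 1/864
  (W=3, Z=0, X=0, U=1, Y=1) weight 1/864
  (W=3, Z=0, X=1, U=0, Y=1) weight 1/216
  (W=3, Z=0, X=1, U=1, Y=1) weight 1/216
  (W=3, Z=0, X=2, U=0, Y=1) weight 1/216
  (W=3, Z=0, X=2, U=1, Y=1) weight 1/216
  (W=3, Z=1, X=0, U=0, Y=0) weight 1/216
  (W=3, Z=1, X=0, U=1, Y=0) weight 1/216
  … 10 more
Group by Y:
  weight(Y=0) = 1/12
  weight(Y=1) = 1/24
Total weight = 1/12 + 1/24 = 1/8
P(Y=0 | obs) = 1/12 / 1/8 = 2/3
P(Y=1 | obs) = 1/24 / 1/8 = 1/3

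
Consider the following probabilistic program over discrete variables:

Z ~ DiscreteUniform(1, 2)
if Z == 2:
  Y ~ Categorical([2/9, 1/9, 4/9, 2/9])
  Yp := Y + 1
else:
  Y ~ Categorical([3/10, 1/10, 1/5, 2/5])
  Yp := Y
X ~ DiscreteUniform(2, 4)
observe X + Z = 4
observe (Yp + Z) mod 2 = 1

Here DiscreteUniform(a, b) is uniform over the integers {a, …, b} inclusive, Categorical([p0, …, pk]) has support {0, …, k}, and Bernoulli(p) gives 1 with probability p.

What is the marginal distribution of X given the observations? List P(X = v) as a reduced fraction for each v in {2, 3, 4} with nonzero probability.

Enumerate traces; 4 have nonzero weight after conditioning:
  (Z=1, Y=0, X=3) weight 1/20
  (Z=1, Y=2, X=3) weight 1/30
  (Z=2, Y=0, X=2) weight 1/27
  (Z=2, Y=2, X=2) weight 2/27
Group by X:
  weight(X=2) = 1/9
  weight(X=3) = 1/12
Total weight = 1/9 + 1/12 = 7/36
P(X=2 | obs) = 1/9 / 7/36 = 4/7
P(X=3 | obs) = 1/12 / 7/36 = 3/7

P(X=2) = 4/7, P(X=3) = 3/7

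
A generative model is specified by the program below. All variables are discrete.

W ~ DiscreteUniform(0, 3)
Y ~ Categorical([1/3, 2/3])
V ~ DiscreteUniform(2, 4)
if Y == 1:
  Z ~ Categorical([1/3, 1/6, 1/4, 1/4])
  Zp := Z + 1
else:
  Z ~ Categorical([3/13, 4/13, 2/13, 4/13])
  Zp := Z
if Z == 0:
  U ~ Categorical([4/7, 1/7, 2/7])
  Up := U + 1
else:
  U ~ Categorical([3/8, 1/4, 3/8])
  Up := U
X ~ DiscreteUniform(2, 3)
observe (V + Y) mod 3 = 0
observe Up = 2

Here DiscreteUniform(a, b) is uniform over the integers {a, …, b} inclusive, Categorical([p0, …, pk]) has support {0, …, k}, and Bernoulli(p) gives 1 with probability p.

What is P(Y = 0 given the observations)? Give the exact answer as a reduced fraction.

P(Y = 0 | obs) = 27/77

Enumerate traces; 64 have nonzero weight after conditioning:
  (W=0, Y=0, V=3, Z=0, U=1, X=2) weight 1/2184
  (W=0, Y=0, V=3, Z=0, U=1, X=3) weight 1/2184
  (W=0, Y=0, V=3, Z=1, U=2, X=2) weight 1/624
  (W=0, Y=0, V=3, Z=1, U=2, X=3) weight 1/624
  (W=0, Y=0, V=3, Z=2, U=2, X=2) weight 1/1248
  (W=0, Y=0, V=3, Z=2, U=2, X=3) weight 1/1248
  (W=0, Y=0, V=3, Z=3, U=2, X=2) weight 1/624
  (W=0, Y=0, V=3, Z=3, U=2, X=3) weight 1/624
  (W=0, Y=1, V=2, Z=0, U=1, X=2) weight 1/756
  … 55 more
Group by Y:
  weight(Y=0) = 1/28
  weight(Y=1) = 25/378
Total weight = 1/28 + 25/378 = 11/108
P(Y=0 | obs) = 1/28 / 11/108 = 27/77
P(Y=1 | obs) = 25/378 / 11/108 = 50/77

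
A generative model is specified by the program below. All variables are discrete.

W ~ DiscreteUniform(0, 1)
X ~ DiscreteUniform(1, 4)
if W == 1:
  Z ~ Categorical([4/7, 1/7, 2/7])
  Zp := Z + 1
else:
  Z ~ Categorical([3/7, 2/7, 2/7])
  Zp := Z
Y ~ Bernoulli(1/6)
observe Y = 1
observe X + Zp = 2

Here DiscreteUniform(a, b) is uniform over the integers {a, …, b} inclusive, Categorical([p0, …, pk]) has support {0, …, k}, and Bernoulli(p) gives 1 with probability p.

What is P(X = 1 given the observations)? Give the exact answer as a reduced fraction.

Enumerate traces; 3 have nonzero weight after conditioning:
  (W=0, X=1, Z=1, Y=1) weight 1/168
  (W=0, X=2, Z=0, Y=1) weight 1/112
  (W=1, X=1, Z=0, Y=1) weight 1/84
Group by X:
  weight(X=1) = 1/56
  weight(X=2) = 1/112
Total weight = 1/56 + 1/112 = 3/112
P(X=1 | obs) = 1/56 / 3/112 = 2/3
P(X=2 | obs) = 1/112 / 3/112 = 1/3

P(X = 1 | obs) = 2/3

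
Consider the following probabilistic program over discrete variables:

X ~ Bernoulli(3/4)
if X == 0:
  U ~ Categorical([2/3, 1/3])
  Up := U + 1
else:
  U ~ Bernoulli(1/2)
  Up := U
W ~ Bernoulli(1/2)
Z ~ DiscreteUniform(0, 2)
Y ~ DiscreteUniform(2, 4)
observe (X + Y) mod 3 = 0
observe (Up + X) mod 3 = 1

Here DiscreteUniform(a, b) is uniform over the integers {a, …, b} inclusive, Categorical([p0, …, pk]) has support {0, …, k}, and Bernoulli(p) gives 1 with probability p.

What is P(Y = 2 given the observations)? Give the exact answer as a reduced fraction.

Enumerate traces; 12 have nonzero weight after conditioning:
  (X=0, U=0, W=0, Z=0, Y=3) weight 1/108
  (X=0, U=0, W=0, Z=1, Y=3) weight 1/108
  (X=0, U=0, W=0, Z=2, Y=3) weight 1/108
  (X=0, U=0, W=1, Z=0, Y=3) weight 1/108
  (X=0, U=0, W=1, Z=1, Y=3) weight 1/108
  (X=0, U=0, W=1, Z=2, Y=3) weight 1/108
  (X=1, U=0, W=0, Z=0, Y=2) weight 1/48
  (X=1, U=0, W=0, Z=1, Y=2) weight 1/48
  … 4 more
Group by Y:
  weight(Y=2) = 1/8
  weight(Y=3) = 1/18
Total weight = 1/8 + 1/18 = 13/72
P(Y=2 | obs) = 1/8 / 13/72 = 9/13
P(Y=3 | obs) = 1/18 / 13/72 = 4/13

P(Y = 2 | obs) = 9/13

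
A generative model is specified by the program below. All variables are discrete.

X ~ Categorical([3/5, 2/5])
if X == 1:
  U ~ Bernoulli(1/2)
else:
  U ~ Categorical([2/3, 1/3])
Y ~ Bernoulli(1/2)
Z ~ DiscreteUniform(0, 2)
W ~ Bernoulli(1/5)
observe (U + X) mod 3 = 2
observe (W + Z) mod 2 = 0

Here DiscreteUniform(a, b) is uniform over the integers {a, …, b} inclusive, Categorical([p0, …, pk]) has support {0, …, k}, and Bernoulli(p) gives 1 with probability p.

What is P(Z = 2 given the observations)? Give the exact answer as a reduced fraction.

Enumerate traces; 6 have nonzero weight after conditioning:
  (X=1, U=1, Y=0, Z=0, W=0) weight 2/75
  (X=1, U=1, Y=0, Z=1, W=1) weight 1/150
  (X=1, U=1, Y=0, Z=2, W=0) weight 2/75
  (X=1, U=1, Y=1, Z=0, W=0) weight 2/75
  (X=1, U=1, Y=1, Z=1, W=1) weight 1/150
  (X=1, U=1, Y=1, Z=2, W=0) weight 2/75
Group by Z:
  weight(Z=0) = 4/75
  weight(Z=1) = 1/75
  weight(Z=2) = 4/75
Total weight = 4/75 + 1/75 + 4/75 = 3/25
P(Z=0 | obs) = 4/75 / 3/25 = 4/9
P(Z=1 | obs) = 1/75 / 3/25 = 1/9
P(Z=2 | obs) = 4/75 / 3/25 = 4/9

P(Z = 2 | obs) = 4/9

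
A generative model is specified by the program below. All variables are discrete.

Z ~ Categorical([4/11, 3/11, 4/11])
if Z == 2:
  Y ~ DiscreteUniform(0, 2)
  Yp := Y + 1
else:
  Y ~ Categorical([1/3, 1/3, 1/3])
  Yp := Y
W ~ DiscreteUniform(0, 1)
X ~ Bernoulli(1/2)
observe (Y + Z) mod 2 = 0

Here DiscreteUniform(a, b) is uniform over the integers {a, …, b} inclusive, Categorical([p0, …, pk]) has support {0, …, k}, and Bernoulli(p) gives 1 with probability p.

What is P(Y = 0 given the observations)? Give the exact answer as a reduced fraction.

P(Y = 0 | obs) = 8/19

Enumerate traces; 20 have nonzero weight after conditioning:
  (Z=0, Y=0, W=0, X=0) weight 1/33
  (Z=0, Y=0, W=0, X=1) weight 1/33
  (Z=0, Y=0, W=1, X=0) weight 1/33
  (Z=0, Y=0, W=1, X=1) weight 1/33
  (Z=0, Y=2, W=0, X=0) weight 1/33
  (Z=0, Y=2, W=0, X=1) weight 1/33
  (Z=0, Y=2, W=1, X=0) weight 1/33
  (Z=0, Y=2, W=1, X=1) weight 1/33
  (Z=1, Y=1, W=0, X=0) weight 1/44
  … 11 more
Group by Y:
  weight(Y=0) = 8/33
  weight(Y=1) = 1/11
  weight(Y=2) = 8/33
Total weight = 8/33 + 1/11 + 8/33 = 19/33
P(Y=0 | obs) = 8/33 / 19/33 = 8/19
P(Y=1 | obs) = 1/11 / 19/33 = 3/19
P(Y=2 | obs) = 8/33 / 19/33 = 8/19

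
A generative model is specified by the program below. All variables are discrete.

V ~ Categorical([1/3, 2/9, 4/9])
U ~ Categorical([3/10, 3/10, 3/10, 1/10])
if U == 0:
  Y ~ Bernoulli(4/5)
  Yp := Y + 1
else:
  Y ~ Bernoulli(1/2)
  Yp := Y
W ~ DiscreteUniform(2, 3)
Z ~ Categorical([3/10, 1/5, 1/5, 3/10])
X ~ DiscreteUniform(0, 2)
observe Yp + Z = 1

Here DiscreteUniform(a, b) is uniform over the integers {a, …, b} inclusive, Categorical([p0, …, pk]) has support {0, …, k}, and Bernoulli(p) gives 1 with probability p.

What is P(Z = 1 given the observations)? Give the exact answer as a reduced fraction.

P(Z = 1 | obs) = 70/193

Enumerate traces; 126 have nonzero weight after conditioning:
  (V=0, U=0, Y=0, W=2, Z=0, X=0) weight 1/1000
  (V=0, U=0, Y=0, W=2, Z=0, X=1) weight 1/1000
  (V=0, U=0, Y=0, W=2, Z=0, X=2) weight 1/1000
  (V=0, U=0, Y=0, W=3, Z=0, X=0) weight 1/1000
  (V=0, U=0, Y=0, W=3, Z=0, X=1) weight 1/1000
  (V=0, U=0, Y=0, W=3, Z=0, X=2) weight 1/1000
  (V=0, U=1, Y=0, W=2, Z=1, X=0) weight 1/600
  (V=0, U=1, Y=0, W=2, Z=1, X=1) weight 1/600
  … 118 more
Group by Z:
  weight(Z=0) = 123/1000
  weight(Z=1) = 7/100
Total weight = 123/1000 + 7/100 = 193/1000
P(Z=0 | obs) = 123/1000 / 193/1000 = 123/193
P(Z=1 | obs) = 7/100 / 193/1000 = 70/193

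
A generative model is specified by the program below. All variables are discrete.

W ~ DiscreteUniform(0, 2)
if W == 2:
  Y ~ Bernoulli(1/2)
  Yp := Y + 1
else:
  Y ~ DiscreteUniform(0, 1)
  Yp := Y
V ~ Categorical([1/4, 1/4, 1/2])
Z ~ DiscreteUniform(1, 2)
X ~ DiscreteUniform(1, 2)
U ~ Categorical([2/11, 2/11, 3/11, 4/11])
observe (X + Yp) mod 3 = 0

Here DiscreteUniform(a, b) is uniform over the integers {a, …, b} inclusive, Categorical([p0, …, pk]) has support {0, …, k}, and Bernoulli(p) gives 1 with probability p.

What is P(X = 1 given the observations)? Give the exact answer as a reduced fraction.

Enumerate traces; 96 have nonzero weight after conditioning:
  (W=0, Y=1, V=0, Z=1, X=2, U=0) weight 1/528
  (W=0, Y=1, V=0, Z=1, X=2, U=1) weight 1/528
  (W=0, Y=1, V=0, Z=1, X=2, U=2) weight 1/352
  (W=0, Y=1, V=0, Z=1, X=2, U=3) weight 1/264
  (W=0, Y=1, V=0, Z=2, X=2, U=0) weight 1/528
  (W=0, Y=1, V=0, Z=2, X=2, U=1) weight 1/528
  (W=0, Y=1, V=0, Z=2, X=2, U=2) weight 1/352
  (W=0, Y=1, V=0, Z=2, X=2, U=3) weight 1/264
  (W=2, Y=1, V=0, Z=1, X=1, U=0) weight 1/528
  … 87 more
Group by X:
  weight(X=1) = 1/12
  weight(X=2) = 1/4
Total weight = 1/12 + 1/4 = 1/3
P(X=1 | obs) = 1/12 / 1/3 = 1/4
P(X=2 | obs) = 1/4 / 1/3 = 3/4

P(X = 1 | obs) = 1/4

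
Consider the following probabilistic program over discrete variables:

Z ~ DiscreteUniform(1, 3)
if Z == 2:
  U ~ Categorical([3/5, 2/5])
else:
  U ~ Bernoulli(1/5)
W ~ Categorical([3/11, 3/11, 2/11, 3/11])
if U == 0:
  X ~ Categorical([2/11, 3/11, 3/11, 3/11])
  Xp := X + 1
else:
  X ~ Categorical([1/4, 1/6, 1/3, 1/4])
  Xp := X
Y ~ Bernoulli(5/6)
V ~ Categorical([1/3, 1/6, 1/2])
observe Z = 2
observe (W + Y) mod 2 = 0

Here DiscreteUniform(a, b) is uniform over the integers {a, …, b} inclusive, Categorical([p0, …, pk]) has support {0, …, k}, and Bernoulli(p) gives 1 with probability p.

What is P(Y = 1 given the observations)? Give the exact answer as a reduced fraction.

Enumerate traces; 96 have nonzero weight after conditioning:
  (Z=2, U=0, W=0, X=0, Y=0, V=0) weight 1/1815
  (Z=2, U=0, W=0, X=0, Y=0, V=1) weight 1/3630
  (Z=2, U=0, W=0, X=0, Y=0, V=2) weight 1/1210
  (Z=2, U=0, W=0, X=1, Y=0, V=0) weight 1/1210
  (Z=2, U=0, W=0, X=1, Y=0, V=1) weight 1/2420
  (Z=2, U=0, W=0, X=1, Y=0, V=2) weight 3/2420
  (Z=2, U=0, W=0, X=2, Y=0, V=0) weight 1/1210
  (Z=2, U=0, W=0, X=2, Y=0, V=1) weight 1/2420
  (Z=2, U=0, W=1, X=0, Y=1, V=0) weight 1/363
  … 87 more
Group by Y:
  weight(Y=0) = 5/198
  weight(Y=1) = 5/33
Total weight = 5/198 + 5/33 = 35/198
P(Y=0 | obs) = 5/198 / 35/198 = 1/7
P(Y=1 | obs) = 5/33 / 35/198 = 6/7

P(Y = 1 | obs) = 6/7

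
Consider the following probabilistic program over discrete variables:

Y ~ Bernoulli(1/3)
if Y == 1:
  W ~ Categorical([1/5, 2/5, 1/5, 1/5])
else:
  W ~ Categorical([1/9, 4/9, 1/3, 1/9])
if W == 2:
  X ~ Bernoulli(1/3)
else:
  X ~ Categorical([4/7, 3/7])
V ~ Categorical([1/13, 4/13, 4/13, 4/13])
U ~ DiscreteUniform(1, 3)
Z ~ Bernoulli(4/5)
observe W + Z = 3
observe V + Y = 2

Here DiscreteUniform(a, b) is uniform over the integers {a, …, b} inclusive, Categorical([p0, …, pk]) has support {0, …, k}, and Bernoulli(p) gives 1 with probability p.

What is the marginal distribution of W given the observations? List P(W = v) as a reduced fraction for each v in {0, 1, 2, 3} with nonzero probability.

Enumerate traces; 24 have nonzero weight after conditioning:
  (Y=0, W=2, X=0, V=2, U=1, Z=1) weight 64/5265
  (Y=0, W=2, X=0, V=2, U=2, Z=1) weight 64/5265
  (Y=0, W=2, X=0, V=2, U=3, Z=1) weight 64/5265
  (Y=0, W=2, X=1, V=2, U=1, Z=1) weight 32/5265
  (Y=0, W=2, X=1, V=2, U=2, Z=1) weight 32/5265
  (Y=0, W=2, X=1, V=2, U=3, Z=1) weight 32/5265
  (Y=0, W=3, X=0, V=2, U=1, Z=0) weight 32/36855
  (Y=0, W=3, X=0, V=2, U=2, Z=0) weight 32/36855
  … 16 more
Group by W:
  weight(W=2) = 16/225
  weight(W=3) = 76/8775
Total weight = 16/225 + 76/8775 = 28/351
P(W=2 | obs) = 16/225 / 28/351 = 156/175
P(W=3 | obs) = 76/8775 / 28/351 = 19/175

P(W=2) = 156/175, P(W=3) = 19/175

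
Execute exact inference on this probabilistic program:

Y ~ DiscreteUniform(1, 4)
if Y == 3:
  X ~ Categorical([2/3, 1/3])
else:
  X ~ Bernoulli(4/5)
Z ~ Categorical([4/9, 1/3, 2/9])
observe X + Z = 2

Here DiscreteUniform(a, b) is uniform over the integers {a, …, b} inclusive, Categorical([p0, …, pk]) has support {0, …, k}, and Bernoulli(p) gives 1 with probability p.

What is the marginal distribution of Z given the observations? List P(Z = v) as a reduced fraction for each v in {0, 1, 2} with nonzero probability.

Enumerate traces; 8 have nonzero weight after conditioning:
  (Y=1, X=0, Z=2) weight 1/90
  (Y=1, X=1, Z=1) weight 1/15
  (Y=2, X=0, Z=2) weight 1/90
  (Y=2, X=1, Z=1) weight 1/15
  (Y=3, X=0, Z=2) weight 1/27
  (Y=3, X=1, Z=1) weight 1/36
  (Y=4, X=0, Z=2) weight 1/90
  (Y=4, X=1, Z=1) weight 1/15
Group by Z:
  weight(Z=1) = 41/180
  weight(Z=2) = 19/270
Total weight = 41/180 + 19/270 = 161/540
P(Z=1 | obs) = 41/180 / 161/540 = 123/161
P(Z=2 | obs) = 19/270 / 161/540 = 38/161

P(Z=1) = 123/161, P(Z=2) = 38/161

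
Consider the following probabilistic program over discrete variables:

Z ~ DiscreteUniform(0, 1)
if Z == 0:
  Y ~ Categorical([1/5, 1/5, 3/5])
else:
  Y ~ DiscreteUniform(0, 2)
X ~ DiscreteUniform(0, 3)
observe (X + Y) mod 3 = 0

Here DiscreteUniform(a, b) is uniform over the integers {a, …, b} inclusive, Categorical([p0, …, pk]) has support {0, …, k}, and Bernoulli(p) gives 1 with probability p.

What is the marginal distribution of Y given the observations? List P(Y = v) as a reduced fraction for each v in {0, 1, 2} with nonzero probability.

P(Y=0) = 8/19, P(Y=1) = 4/19, P(Y=2) = 7/19

Enumerate traces; 8 have nonzero weight after conditioning:
  (Z=0, Y=0, X=0) weight 1/40
  (Z=0, Y=0, X=3) weight 1/40
  (Z=0, Y=1, X=2) weight 1/40
  (Z=0, Y=2, X=1) weight 3/40
  (Z=1, Y=0, X=0) weight 1/24
  (Z=1, Y=0, X=3) weight 1/24
  (Z=1, Y=1, X=2) weight 1/24
  (Z=1, Y=2, X=1) weight 1/24
Group by Y:
  weight(Y=0) = 2/15
  weight(Y=1) = 1/15
  weight(Y=2) = 7/60
Total weight = 2/15 + 1/15 + 7/60 = 19/60
P(Y=0 | obs) = 2/15 / 19/60 = 8/19
P(Y=1 | obs) = 1/15 / 19/60 = 4/19
P(Y=2 | obs) = 7/60 / 19/60 = 7/19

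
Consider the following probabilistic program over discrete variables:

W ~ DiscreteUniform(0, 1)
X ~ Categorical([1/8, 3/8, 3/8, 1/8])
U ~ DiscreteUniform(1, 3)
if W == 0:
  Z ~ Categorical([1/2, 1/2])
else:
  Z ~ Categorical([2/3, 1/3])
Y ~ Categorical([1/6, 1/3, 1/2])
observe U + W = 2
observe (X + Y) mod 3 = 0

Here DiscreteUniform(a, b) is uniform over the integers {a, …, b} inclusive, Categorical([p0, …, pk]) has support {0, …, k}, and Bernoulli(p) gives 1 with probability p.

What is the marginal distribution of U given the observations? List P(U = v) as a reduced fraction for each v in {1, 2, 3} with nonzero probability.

P(U=1) = 1/2, P(U=2) = 1/2

Enumerate traces; 16 have nonzero weight after conditioning:
  (W=0, X=0, U=2, Z=0, Y=0) weight 1/576
  (W=0, X=0, U=2, Z=1, Y=0) weight 1/576
  (W=0, X=1, U=2, Z=0, Y=2) weight 1/64
  (W=0, X=1, U=2, Z=1, Y=2) weight 1/64
  (W=0, X=2, U=2, Z=0, Y=1) weight 1/96
  (W=0, X=2, U=2, Z=1, Y=1) weight 1/96
  (W=0, X=3, U=2, Z=0, Y=0) weight 1/576
  (W=0, X=3, U=2, Z=1, Y=0) weight 1/576
  (W=1, X=0, U=1, Z=0, Y=0) weight 1/432
  … 7 more
Group by U:
  weight(U=1) = 17/288
  weight(U=2) = 17/288
Total weight = 17/288 + 17/288 = 17/144
P(U=1 | obs) = 17/288 / 17/144 = 1/2
P(U=2 | obs) = 17/288 / 17/144 = 1/2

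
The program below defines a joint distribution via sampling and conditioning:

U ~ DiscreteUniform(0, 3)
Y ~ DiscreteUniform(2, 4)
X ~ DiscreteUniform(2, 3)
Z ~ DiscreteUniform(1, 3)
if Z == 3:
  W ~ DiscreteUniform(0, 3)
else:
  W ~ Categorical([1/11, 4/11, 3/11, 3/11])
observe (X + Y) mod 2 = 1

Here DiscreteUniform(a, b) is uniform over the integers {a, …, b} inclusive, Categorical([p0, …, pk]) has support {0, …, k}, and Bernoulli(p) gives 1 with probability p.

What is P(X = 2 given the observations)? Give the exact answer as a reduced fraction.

P(X = 2 | obs) = 1/3

Enumerate traces; 144 have nonzero weight after conditioning:
  (U=0, Y=2, X=3, Z=1, W=0) weight 1/792
  (U=0, Y=2, X=3, Z=1, W=1) weight 1/198
  (U=0, Y=2, X=3, Z=1, W=2) weight 1/264
  (U=0, Y=2, X=3, Z=1, W=3) weight 1/264
  (U=0, Y=2, X=3, Z=2, W=0) weight 1/792
  (U=0, Y=2, X=3, Z=2, W=1) weight 1/198
  (U=0, Y=2, X=3, Z=2, W=2) weight 1/264
  (U=0, Y=2, X=3, Z=2, W=3) weight 1/264
  (U=0, Y=3, X=2, Z=1, W=0) weight 1/792
  … 135 more
Group by X:
  weight(X=2) = 1/6
  weight(X=3) = 1/3
Total weight = 1/6 + 1/3 = 1/2
P(X=2 | obs) = 1/6 / 1/2 = 1/3
P(X=3 | obs) = 1/3 / 1/2 = 2/3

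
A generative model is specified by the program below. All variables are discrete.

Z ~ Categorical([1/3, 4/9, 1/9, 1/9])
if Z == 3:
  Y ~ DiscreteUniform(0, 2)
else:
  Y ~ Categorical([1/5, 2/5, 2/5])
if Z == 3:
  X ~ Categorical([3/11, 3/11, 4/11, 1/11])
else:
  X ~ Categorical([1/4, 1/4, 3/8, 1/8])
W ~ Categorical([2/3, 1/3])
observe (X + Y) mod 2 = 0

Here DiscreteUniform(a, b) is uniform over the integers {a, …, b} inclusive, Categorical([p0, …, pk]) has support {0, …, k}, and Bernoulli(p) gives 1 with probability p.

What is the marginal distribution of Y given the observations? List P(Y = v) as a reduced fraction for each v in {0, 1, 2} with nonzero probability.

Enumerate traces; 48 have nonzero weight after conditioning:
  (Z=0, Y=0, X=0, W=0) weight 1/90
  (Z=0, Y=0, X=0, W=1) weight 1/180
  (Z=0, Y=0, X=2, W=0) weight 1/60
  (Z=0, Y=0, X=2, W=1) weight 1/120
  (Z=0, Y=1, X=1, W=0) weight 1/45
  (Z=0, Y=1, X=1, W=1) weight 1/90
  (Z=0, Y=1, X=3, W=0) weight 1/90
  (Z=0, Y=1, X=3, W=1) weight 1/180
  (Z=0, Y=2, X=0, W=0) weight 1/45
  … 39 more
Group by Y:
  weight(Y=0) = 40/297
  weight(Y=1) = 218/1485
  weight(Y=2) = 73/297
Total weight = 40/297 + 218/1485 + 73/297 = 29/55
P(Y=0 | obs) = 40/297 / 29/55 = 200/783
P(Y=1 | obs) = 218/1485 / 29/55 = 218/783
P(Y=2 | obs) = 73/297 / 29/55 = 365/783

P(Y=0) = 200/783, P(Y=1) = 218/783, P(Y=2) = 365/783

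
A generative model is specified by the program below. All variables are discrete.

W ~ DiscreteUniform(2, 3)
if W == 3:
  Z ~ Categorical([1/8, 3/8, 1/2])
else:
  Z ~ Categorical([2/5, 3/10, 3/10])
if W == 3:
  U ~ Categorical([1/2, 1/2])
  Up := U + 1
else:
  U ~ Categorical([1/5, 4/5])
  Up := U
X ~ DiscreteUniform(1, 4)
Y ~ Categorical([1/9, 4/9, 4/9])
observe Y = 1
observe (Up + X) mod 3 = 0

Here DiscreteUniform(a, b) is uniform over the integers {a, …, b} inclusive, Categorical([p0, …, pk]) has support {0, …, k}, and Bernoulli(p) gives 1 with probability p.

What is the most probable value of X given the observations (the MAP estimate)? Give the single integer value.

argmax_v P(X = v | obs) = 2

Enumerate traces; 15 have nonzero weight after conditioning:
  (W=2, Z=0, U=0, X=3, Y=1) weight 1/225
  (W=2, Z=0, U=1, X=2, Y=1) weight 4/225
  (W=2, Z=1, U=0, X=3, Y=1) weight 1/300
  (W=2, Z=1, U=1, X=2, Y=1) weight 1/75
  (W=2, Z=2, U=0, X=3, Y=1) weight 1/300
  (W=2, Z=2, U=1, X=2, Y=1) weight 1/75
  (W=3, Z=0, U=0, X=2, Y=1) weight 1/288
  (W=3, Z=0, U=1, X=1, Y=1) weight 1/288
  (W=3, Z=0, U=1, X=4, Y=1) weight 1/288
  … 6 more
Group by X:
  weight(X=1) = 1/36
  weight(X=2) = 13/180
  weight(X=3) = 1/90
  weight(X=4) = 1/36
Total weight = 1/36 + 13/180 + 1/90 + 1/36 = 5/36
P(X=1 | obs) = 1/36 / 5/36 = 1/5
P(X=2 | obs) = 13/180 / 5/36 = 13/25
P(X=3 | obs) = 1/90 / 5/36 = 2/25
P(X=4 | obs) = 1/36 / 5/36 = 1/5
argmax = 2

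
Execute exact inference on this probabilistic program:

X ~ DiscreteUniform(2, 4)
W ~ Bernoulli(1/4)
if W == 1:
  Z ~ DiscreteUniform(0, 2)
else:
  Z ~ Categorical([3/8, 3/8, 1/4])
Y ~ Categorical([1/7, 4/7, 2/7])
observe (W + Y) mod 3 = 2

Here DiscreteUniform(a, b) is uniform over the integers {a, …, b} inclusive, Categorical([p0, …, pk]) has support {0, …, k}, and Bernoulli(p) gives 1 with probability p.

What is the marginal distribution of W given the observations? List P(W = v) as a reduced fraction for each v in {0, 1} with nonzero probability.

P(W=0) = 3/5, P(W=1) = 2/5

Enumerate traces; 18 have nonzero weight after conditioning:
  (X=2, W=0, Z=0, Y=2) weight 3/112
  (X=2, W=0, Z=1, Y=2) weight 3/112
  (X=2, W=0, Z=2, Y=2) weight 1/56
  (X=2, W=1, Z=0, Y=1) weight 1/63
  (X=2, W=1, Z=1, Y=1) weight 1/63
  (X=2, W=1, Z=2, Y=1) weight 1/63
  (X=3, W=0, Z=0, Y=2) weight 3/112
  (X=3, W=0, Z=1, Y=2) weight 3/112
  … 10 more
Group by W:
  weight(W=0) = 3/14
  weight(W=1) = 1/7
Total weight = 3/14 + 1/7 = 5/14
P(W=0 | obs) = 3/14 / 5/14 = 3/5
P(W=1 | obs) = 1/7 / 5/14 = 2/5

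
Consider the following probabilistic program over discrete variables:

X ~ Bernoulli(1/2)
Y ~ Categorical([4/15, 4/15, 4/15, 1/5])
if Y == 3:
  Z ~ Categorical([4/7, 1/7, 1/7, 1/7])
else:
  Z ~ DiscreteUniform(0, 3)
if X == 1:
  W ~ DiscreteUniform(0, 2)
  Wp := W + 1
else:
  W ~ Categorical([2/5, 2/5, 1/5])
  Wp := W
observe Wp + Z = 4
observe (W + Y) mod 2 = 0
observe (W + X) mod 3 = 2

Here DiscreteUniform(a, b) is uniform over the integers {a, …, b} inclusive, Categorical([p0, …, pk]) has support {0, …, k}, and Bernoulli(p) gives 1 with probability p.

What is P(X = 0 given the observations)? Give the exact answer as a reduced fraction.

P(X = 0 | obs) = 21/46

Enumerate traces; 4 have nonzero weight after conditioning:
  (X=0, Y=0, Z=2, W=2) weight 1/150
  (X=0, Y=2, Z=2, W=2) weight 1/150
  (X=1, Y=1, Z=2, W=1) weight 1/90
  (X=1, Y=3, Z=2, W=1) weight 1/210
Group by X:
  weight(X=0) = 1/75
  weight(X=1) = 1/63
Total weight = 1/75 + 1/63 = 46/1575
P(X=0 | obs) = 1/75 / 46/1575 = 21/46
P(X=1 | obs) = 1/63 / 46/1575 = 25/46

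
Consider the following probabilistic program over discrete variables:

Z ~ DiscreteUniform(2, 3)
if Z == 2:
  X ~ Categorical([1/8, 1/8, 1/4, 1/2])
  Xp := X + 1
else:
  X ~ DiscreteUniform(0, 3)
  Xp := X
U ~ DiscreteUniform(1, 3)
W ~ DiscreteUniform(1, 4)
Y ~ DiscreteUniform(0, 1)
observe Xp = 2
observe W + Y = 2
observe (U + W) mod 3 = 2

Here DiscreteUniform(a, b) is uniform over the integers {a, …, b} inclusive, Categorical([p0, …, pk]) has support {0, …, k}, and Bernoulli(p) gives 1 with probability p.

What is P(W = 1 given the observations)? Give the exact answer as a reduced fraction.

P(W = 1 | obs) = 1/2

Enumerate traces; 4 have nonzero weight after conditioning:
  (Z=2, X=1, U=1, W=1, Y=1) weight 1/384
  (Z=2, X=1, U=3, W=2, Y=0) weight 1/384
  (Z=3, X=2, U=1, W=1, Y=1) weight 1/192
  (Z=3, X=2, U=3, W=2, Y=0) weight 1/192
Group by W:
  weight(W=1) = 1/128
  weight(W=2) = 1/128
Total weight = 1/128 + 1/128 = 1/64
P(W=1 | obs) = 1/128 / 1/64 = 1/2
P(W=2 | obs) = 1/128 / 1/64 = 1/2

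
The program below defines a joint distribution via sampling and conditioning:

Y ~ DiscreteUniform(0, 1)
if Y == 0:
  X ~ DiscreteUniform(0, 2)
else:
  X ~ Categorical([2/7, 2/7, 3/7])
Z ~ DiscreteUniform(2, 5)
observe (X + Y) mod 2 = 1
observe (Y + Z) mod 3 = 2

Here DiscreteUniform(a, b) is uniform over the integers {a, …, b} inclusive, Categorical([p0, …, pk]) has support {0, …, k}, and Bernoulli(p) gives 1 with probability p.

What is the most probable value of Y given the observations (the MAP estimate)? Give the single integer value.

Enumerate traces; 4 have nonzero weight after conditioning:
  (Y=0, X=1, Z=2) weight 1/24
  (Y=0, X=1, Z=5) weight 1/24
  (Y=1, X=0, Z=4) weight 1/28
  (Y=1, X=2, Z=4) weight 3/56
Group by Y:
  weight(Y=0) = 1/12
  weight(Y=1) = 5/56
Total weight = 1/12 + 5/56 = 29/168
P(Y=0 | obs) = 1/12 / 29/168 = 14/29
P(Y=1 | obs) = 5/56 / 29/168 = 15/29
argmax = 1

argmax_v P(Y = v | obs) = 1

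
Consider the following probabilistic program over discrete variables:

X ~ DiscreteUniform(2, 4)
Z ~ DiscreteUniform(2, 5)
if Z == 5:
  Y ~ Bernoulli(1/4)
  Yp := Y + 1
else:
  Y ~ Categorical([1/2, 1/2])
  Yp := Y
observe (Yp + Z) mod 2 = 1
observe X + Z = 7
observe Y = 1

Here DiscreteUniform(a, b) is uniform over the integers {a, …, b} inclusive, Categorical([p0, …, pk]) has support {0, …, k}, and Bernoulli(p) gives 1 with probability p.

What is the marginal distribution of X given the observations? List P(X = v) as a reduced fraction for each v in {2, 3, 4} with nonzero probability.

P(X=2) = 1/3, P(X=3) = 2/3

Enumerate traces; 2 have nonzero weight after conditioning:
  (X=2, Z=5, Y=1) weight 1/48
  (X=3, Z=4, Y=1) weight 1/24
Group by X:
  weight(X=2) = 1/48
  weight(X=3) = 1/24
Total weight = 1/48 + 1/24 = 1/16
P(X=2 | obs) = 1/48 / 1/16 = 1/3
P(X=3 | obs) = 1/24 / 1/16 = 2/3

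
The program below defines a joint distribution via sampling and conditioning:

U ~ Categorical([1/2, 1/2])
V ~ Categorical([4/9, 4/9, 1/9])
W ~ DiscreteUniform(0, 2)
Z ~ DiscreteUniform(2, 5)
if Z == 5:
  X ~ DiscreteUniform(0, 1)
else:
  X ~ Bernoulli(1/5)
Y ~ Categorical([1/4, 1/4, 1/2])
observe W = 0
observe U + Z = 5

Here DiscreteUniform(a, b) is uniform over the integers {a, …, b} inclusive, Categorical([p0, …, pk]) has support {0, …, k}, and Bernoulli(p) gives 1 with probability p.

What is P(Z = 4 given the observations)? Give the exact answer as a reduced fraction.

Enumerate traces; 36 have nonzero weight after conditioning:
  (U=0, V=0, W=0, Z=5, X=0, Y=0) weight 1/432
  (U=0, V=0, W=0, Z=5, X=0, Y=1) weight 1/432
  (U=0, V=0, W=0, Z=5, X=0, Y=2) weight 1/216
  (U=0, V=0, W=0, Z=5, X=1, Y=0) weight 1/432
  (U=0, V=0, W=0, Z=5, X=1, Y=1) weight 1/432
  (U=0, V=0, W=0, Z=5, X=1, Y=2) weight 1/216
  (U=0, V=1, W=0, Z=5, X=0, Y=0) weight 1/432
  (U=0, V=1, W=0, Z=5, X=0, Y=1) weight 1/432
  (U=1, V=0, W=0, Z=4, X=0, Y=0) weight 1/270
  … 27 more
Group by Z:
  weight(Z=4) = 1/24
  weight(Z=5) = 1/24
Total weight = 1/24 + 1/24 = 1/12
P(Z=4 | obs) = 1/24 / 1/12 = 1/2
P(Z=5 | obs) = 1/24 / 1/12 = 1/2

P(Z = 4 | obs) = 1/2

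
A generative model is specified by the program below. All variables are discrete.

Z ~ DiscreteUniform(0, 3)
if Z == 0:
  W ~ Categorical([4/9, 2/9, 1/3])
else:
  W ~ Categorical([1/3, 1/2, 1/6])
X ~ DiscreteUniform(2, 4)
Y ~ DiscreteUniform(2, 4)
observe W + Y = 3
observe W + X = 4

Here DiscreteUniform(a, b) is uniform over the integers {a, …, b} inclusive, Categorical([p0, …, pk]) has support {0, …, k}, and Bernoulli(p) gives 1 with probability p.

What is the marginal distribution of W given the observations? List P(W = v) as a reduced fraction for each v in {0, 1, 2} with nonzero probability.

P(W=0) = 26/57, P(W=1) = 31/57

Enumerate traces; 8 have nonzero weight after conditioning:
  (Z=0, W=0, X=4, Y=3) weight 1/81
  (Z=0, W=1, X=3, Y=2) weight 1/162
  (Z=1, W=0, X=4, Y=3) weight 1/108
  (Z=1, W=1, X=3, Y=2) weight 1/72
  (Z=2, W=0, X=4, Y=3) weight 1/108
  (Z=2, W=1, X=3, Y=2) weight 1/72
  (Z=3, W=0, X=4, Y=3) weight 1/108
  (Z=3, W=1, X=3, Y=2) weight 1/72
Group by W:
  weight(W=0) = 13/324
  weight(W=1) = 31/648
Total weight = 13/324 + 31/648 = 19/216
P(W=0 | obs) = 13/324 / 19/216 = 26/57
P(W=1 | obs) = 31/648 / 19/216 = 31/57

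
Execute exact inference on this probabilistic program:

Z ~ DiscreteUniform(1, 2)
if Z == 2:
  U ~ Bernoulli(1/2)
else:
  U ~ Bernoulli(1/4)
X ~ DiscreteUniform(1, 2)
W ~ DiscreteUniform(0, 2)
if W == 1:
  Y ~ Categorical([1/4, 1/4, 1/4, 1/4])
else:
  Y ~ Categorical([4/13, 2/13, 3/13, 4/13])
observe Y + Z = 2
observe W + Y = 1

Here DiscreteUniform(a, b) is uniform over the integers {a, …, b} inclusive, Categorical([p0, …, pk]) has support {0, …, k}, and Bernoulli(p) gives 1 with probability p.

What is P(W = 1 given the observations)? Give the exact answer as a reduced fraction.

Enumerate traces; 8 have nonzero weight after conditioning:
  (Z=1, U=0, X=1, W=0, Y=1) weight 1/104
  (Z=1, U=0, X=2, W=0, Y=1) weight 1/104
  (Z=1, U=1, X=1, W=0, Y=1) weight 1/312
  (Z=1, U=1, X=2, W=0, Y=1) weight 1/312
  (Z=2, U=0, X=1, W=1, Y=0) weight 1/96
  (Z=2, U=0, X=2, W=1, Y=0) weight 1/96
  (Z=2, U=1, X=1, W=1, Y=0) weight 1/96
  (Z=2, U=1, X=2, W=1, Y=0) weight 1/96
Group by W:
  weight(W=0) = 1/39
  weight(W=1) = 1/24
Total weight = 1/39 + 1/24 = 7/104
P(W=0 | obs) = 1/39 / 7/104 = 8/21
P(W=1 | obs) = 1/24 / 7/104 = 13/21

P(W = 1 | obs) = 13/21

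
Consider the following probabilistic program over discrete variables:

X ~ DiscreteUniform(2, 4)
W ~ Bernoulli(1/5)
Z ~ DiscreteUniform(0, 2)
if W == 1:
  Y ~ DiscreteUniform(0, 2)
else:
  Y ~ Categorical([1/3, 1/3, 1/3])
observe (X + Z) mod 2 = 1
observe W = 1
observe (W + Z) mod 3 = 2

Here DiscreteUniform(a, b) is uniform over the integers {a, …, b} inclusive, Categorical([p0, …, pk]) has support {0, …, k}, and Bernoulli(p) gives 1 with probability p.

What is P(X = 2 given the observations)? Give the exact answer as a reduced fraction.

Enumerate traces; 6 have nonzero weight after conditioning:
  (X=2, W=1, Z=1, Y=0) weight 1/135
  (X=2, W=1, Z=1, Y=1) weight 1/135
  (X=2, W=1, Z=1, Y=2) weight 1/135
  (X=4, W=1, Z=1, Y=0) weight 1/135
  (X=4, W=1, Z=1, Y=1) weight 1/135
  (X=4, W=1, Z=1, Y=2) weight 1/135
Group by X:
  weight(X=2) = 1/45
  weight(X=4) = 1/45
Total weight = 1/45 + 1/45 = 2/45
P(X=2 | obs) = 1/45 / 2/45 = 1/2
P(X=4 | obs) = 1/45 / 2/45 = 1/2

P(X = 2 | obs) = 1/2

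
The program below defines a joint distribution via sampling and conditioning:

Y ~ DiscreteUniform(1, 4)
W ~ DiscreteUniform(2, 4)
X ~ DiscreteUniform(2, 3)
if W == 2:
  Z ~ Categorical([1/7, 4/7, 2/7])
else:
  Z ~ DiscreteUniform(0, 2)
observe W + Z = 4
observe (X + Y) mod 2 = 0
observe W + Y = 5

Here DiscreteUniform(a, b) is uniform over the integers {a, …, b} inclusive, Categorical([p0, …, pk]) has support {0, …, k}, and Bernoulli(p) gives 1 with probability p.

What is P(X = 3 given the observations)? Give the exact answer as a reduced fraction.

Enumerate traces; 3 have nonzero weight after conditioning:
  (Y=1, W=4, X=3, Z=0) weight 1/72
  (Y=2, W=3, X=2, Z=1) weight 1/72
  (Y=3, W=2, X=3, Z=2) weight 1/84
Group by X:
  weight(X=2) = 1/72
  weight(X=3) = 13/504
Total weight = 1/72 + 13/504 = 5/126
P(X=2 | obs) = 1/72 / 5/126 = 7/20
P(X=3 | obs) = 13/504 / 5/126 = 13/20

P(X = 3 | obs) = 13/20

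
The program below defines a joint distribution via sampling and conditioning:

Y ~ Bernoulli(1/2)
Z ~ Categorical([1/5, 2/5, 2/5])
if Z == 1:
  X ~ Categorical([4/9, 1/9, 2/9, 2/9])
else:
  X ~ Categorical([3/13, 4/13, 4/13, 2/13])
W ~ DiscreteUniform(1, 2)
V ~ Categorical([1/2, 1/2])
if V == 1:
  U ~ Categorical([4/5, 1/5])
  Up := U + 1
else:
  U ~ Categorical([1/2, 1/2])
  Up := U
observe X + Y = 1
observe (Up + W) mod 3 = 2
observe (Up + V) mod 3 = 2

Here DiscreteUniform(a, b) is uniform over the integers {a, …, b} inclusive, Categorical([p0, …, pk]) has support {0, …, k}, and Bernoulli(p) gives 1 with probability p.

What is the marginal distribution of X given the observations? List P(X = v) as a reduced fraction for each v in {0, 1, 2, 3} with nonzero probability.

P(X=0) = 185/319, P(X=1) = 134/319

Enumerate traces; 6 have nonzero weight after conditioning:
  (Y=0, Z=0, X=1, W=1, V=1, U=0) weight 2/325
  (Y=0, Z=1, X=1, W=1, V=1, U=0) weight 1/225
  (Y=0, Z=2, X=1, W=1, V=1, U=0) weight 4/325
  (Y=1, Z=0, X=0, W=1, V=1, U=0) weight 3/650
  (Y=1, Z=1, X=0, W=1, V=1, U=0) weight 4/225
  (Y=1, Z=2, X=0, W=1, V=1, U=0) weight 3/325
Group by X:
  weight(X=0) = 37/1170
  weight(X=1) = 67/2925
Total weight = 37/1170 + 67/2925 = 319/5850
P(X=0 | obs) = 37/1170 / 319/5850 = 185/319
P(X=1 | obs) = 67/2925 / 319/5850 = 134/319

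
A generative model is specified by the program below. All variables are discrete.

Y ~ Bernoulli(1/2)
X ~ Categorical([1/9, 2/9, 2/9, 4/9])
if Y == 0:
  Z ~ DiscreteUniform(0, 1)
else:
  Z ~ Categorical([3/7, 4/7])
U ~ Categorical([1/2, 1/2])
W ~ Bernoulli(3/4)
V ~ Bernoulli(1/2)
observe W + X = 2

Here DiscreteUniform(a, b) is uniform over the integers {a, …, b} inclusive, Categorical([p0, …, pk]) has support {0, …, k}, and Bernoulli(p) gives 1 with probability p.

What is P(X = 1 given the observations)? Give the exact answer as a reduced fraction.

P(X = 1 | obs) = 3/4

Enumerate traces; 32 have nonzero weight after conditioning:
  (Y=0, X=1, Z=0, U=0, W=1, V=0) weight 1/96
  (Y=0, X=1, Z=0, U=0, W=1, V=1) weight 1/96
  (Y=0, X=1, Z=0, U=1, W=1, V=0) weight 1/96
  (Y=0, X=1, Z=0, U=1, W=1, V=1) weight 1/96
  (Y=0, X=1, Z=1, U=0, W=1, V=0) weight 1/96
  (Y=0, X=1, Z=1, U=0, W=1, V=1) weight 1/96
  (Y=0, X=1, Z=1, U=1, W=1, V=0) weight 1/96
  (Y=0, X=1, Z=1, U=1, W=1, V=1) weight 1/96
  (Y=0, X=2, Z=0, U=0, W=0, V=0) weight 1/288
  … 23 more
Group by X:
  weight(X=1) = 1/6
  weight(X=2) = 1/18
Total weight = 1/6 + 1/18 = 2/9
P(X=1 | obs) = 1/6 / 2/9 = 3/4
P(X=2 | obs) = 1/18 / 2/9 = 1/4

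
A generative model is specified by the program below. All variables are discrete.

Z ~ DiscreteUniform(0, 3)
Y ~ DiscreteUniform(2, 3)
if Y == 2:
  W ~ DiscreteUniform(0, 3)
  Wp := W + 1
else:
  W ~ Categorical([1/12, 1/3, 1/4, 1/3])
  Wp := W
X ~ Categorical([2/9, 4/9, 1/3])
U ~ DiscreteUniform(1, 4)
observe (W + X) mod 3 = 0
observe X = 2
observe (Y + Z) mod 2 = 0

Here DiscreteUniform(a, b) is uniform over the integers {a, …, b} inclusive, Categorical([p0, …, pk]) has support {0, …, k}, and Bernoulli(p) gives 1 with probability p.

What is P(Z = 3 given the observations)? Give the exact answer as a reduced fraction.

Enumerate traces; 16 have nonzero weight after conditioning:
  (Z=0, Y=2, W=1, X=2, U=1) weight 1/384
  (Z=0, Y=2, W=1, X=2, U=2) weight 1/384
  (Z=0, Y=2, W=1, X=2, U=3) weight 1/384
  (Z=0, Y=2, W=1, X=2, U=4) weight 1/384
  (Z=1, Y=3, W=1, X=2, U=1) weight 1/288
  (Z=1, Y=3, W=1, X=2, U=2) weight 1/288
  (Z=1, Y=3, W=1, X=2, U=3) weight 1/288
  (Z=1, Y=3, W=1, X=2, U=4) weight 1/288
  (Z=2, Y=2, W=1, X=2, U=1) weight 1/384
  (Z=3, Y=3, W=1, X=2, U=1) weight 1/288
  … 6 more
Group by Z:
  weight(Z=0) = 1/96
  weight(Z=1) = 1/72
  weight(Z=2) = 1/96
  weight(Z=3) = 1/72
Total weight = 1/96 + 1/72 + 1/96 + 1/72 = 7/144
P(Z=0 | obs) = 1/96 / 7/144 = 3/14
P(Z=1 | obs) = 1/72 / 7/144 = 2/7
P(Z=2 | obs) = 1/96 / 7/144 = 3/14
P(Z=3 | obs) = 1/72 / 7/144 = 2/7

P(Z = 3 | obs) = 2/7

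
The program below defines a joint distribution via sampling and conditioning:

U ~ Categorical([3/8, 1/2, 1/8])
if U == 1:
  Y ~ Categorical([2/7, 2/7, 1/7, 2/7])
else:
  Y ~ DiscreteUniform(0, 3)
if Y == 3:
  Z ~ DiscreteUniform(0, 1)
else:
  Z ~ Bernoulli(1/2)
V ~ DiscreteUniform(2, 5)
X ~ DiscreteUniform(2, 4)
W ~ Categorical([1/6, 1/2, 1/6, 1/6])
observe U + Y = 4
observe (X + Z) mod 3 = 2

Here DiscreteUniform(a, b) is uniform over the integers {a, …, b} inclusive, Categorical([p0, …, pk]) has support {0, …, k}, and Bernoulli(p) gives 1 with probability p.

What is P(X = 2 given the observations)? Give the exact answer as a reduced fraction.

Enumerate traces; 64 have nonzero weight after conditioning:
  (U=1, Y=3, Z=0, V=2, X=2, W=0) weight 1/1008
  (U=1, Y=3, Z=0, V=2, X=2, W=1) weight 1/336
  (U=1, Y=3, Z=0, V=2, X=2, W=2) weight 1/1008
  (U=1, Y=3, Z=0, V=2, X=2, W=3) weight 1/1008
  (U=1, Y=3, Z=0, V=3, X=2, W=0) weight 1/1008
  (U=1, Y=3, Z=0, V=3, X=2, W=1) weight 1/336
  (U=1, Y=3, Z=0, V=3, X=2, W=2) weight 1/1008
  (U=1, Y=3, Z=0, V=3, X=2, W=3) weight 1/1008
  (U=1, Y=3, Z=1, V=2, X=4, W=0) weight 1/1008
  … 55 more
Group by X:
  weight(X=2) = 13/448
  weight(X=4) = 13/448
Total weight = 13/448 + 13/448 = 13/224
P(X=2 | obs) = 13/448 / 13/224 = 1/2
P(X=4 | obs) = 13/448 / 13/224 = 1/2

P(X = 2 | obs) = 1/2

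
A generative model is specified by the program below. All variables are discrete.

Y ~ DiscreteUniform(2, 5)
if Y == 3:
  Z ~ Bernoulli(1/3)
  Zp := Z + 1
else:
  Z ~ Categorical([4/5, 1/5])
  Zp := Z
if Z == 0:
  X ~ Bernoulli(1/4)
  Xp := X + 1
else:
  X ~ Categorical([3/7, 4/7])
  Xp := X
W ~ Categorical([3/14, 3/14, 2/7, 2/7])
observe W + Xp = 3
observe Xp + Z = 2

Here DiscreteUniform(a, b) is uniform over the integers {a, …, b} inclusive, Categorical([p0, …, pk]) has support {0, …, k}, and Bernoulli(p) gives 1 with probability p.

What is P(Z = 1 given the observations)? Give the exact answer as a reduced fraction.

P(Z = 1 | obs) = 64/133

Enumerate traces; 8 have nonzero weight after conditioning:
  (Y=2, Z=0, X=1, W=1) weight 3/280
  (Y=2, Z=1, X=1, W=2) weight 2/245
  (Y=3, Z=0, X=1, W=1) weight 1/112
  (Y=3, Z=1, X=1, W=2) weight 2/147
  (Y=4, Z=0, X=1, W=1) weight 3/280
  (Y=4, Z=1, X=1, W=2) weight 2/245
  (Y=5, Z=0, X=1, W=1) weight 3/280
  (Y=5, Z=1, X=1, W=2) weight 2/245
Group by Z:
  weight(Z=0) = 23/560
  weight(Z=1) = 4/105
Total weight = 23/560 + 4/105 = 19/240
P(Z=0 | obs) = 23/560 / 19/240 = 69/133
P(Z=1 | obs) = 4/105 / 19/240 = 64/133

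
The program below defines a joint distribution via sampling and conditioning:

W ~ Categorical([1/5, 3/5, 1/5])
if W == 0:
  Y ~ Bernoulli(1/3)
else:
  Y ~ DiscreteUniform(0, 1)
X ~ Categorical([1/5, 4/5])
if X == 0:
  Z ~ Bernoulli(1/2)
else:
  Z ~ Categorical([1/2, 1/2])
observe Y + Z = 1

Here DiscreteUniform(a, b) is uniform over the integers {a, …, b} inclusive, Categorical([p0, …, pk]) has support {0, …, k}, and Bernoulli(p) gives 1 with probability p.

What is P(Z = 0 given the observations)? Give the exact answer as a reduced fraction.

Enumerate traces; 12 have nonzero weight after conditioning:
  (W=0, Y=0, X=0, Z=1) weight 1/75
  (W=0, Y=0, X=1, Z=1) weight 4/75
  (W=0, Y=1, X=0, Z=0) weight 1/150
  (W=0, Y=1, X=1, Z=0) weight 2/75
  (W=1, Y=0, X=0, Z=1) weight 3/100
  (W=1, Y=0, X=1, Z=1) weight 3/25
  (W=1, Y=1, X=0, Z=0) weight 3/100
  (W=1, Y=1, X=1, Z=0) weight 3/25
  … 4 more
Group by Z:
  weight(Z=0) = 7/30
  weight(Z=1) = 4/15
Total weight = 7/30 + 4/15 = 1/2
P(Z=0 | obs) = 7/30 / 1/2 = 7/15
P(Z=1 | obs) = 4/15 / 1/2 = 8/15

P(Z = 0 | obs) = 7/15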